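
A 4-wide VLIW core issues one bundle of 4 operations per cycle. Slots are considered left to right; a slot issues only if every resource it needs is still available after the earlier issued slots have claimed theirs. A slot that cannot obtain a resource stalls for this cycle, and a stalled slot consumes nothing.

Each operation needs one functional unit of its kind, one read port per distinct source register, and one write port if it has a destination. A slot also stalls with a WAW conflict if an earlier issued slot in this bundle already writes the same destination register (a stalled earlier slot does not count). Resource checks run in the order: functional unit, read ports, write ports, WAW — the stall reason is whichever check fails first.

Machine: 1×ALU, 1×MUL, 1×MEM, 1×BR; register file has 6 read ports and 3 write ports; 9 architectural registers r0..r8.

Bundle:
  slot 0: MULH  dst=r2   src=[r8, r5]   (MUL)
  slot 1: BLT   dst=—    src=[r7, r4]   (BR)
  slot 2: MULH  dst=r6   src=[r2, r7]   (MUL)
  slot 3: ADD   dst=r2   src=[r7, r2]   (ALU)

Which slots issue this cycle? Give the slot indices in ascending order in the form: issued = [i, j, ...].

issued = [0, 1]

#0 MUL src=r8,r5 dispatched  <A:1 Mu:0 Ld:1 B:1 rd:4 wr:2>
#1 BR src=r7,r4 dispatched  <A:1 Mu:0 Ld:1 B:0 rd:2 wr:2>
#2 MUL src=r2,r7 held:FU  <A:1 Mu:0 Ld:1 B:0 rd:2 wr:2>
#3 ALU src=r7,r2 held:WAW  <A:1 Mu:0 Ld:1 B:0 rd:2 wr:2>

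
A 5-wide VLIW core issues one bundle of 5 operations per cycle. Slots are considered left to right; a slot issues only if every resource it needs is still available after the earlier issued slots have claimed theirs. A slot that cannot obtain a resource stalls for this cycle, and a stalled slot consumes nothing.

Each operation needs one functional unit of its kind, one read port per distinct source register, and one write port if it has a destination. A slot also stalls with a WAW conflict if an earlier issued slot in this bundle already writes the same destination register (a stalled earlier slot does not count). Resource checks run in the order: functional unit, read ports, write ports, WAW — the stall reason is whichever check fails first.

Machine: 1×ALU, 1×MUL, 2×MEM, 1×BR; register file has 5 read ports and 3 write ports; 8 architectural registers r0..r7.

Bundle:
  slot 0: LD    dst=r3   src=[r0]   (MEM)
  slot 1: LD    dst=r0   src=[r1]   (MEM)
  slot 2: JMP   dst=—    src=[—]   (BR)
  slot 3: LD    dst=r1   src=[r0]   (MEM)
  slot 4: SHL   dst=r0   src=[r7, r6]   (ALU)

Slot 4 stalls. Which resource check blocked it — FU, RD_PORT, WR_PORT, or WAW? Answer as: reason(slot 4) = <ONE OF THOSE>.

reason(slot 4) = WAW

  0. MEM→r3 ⇒ go  {1A/1Mu/1Ld/1B | 4r 2w}
  1. MEM→r0 ⇒ go  {1A/1Mu/0Ld/1B | 3r 1w}
  2. BR ⇒ go  {1A/1Mu/0Ld/0B | 3r 1w}
  3. MEM→r1 ⇒ no(FU)  {1A/1Mu/0Ld/0B | 3r 1w}
  4. ALU→r0 ⇒ no(WAW)  {1A/1Mu/0Ld/0B | 3r 1w}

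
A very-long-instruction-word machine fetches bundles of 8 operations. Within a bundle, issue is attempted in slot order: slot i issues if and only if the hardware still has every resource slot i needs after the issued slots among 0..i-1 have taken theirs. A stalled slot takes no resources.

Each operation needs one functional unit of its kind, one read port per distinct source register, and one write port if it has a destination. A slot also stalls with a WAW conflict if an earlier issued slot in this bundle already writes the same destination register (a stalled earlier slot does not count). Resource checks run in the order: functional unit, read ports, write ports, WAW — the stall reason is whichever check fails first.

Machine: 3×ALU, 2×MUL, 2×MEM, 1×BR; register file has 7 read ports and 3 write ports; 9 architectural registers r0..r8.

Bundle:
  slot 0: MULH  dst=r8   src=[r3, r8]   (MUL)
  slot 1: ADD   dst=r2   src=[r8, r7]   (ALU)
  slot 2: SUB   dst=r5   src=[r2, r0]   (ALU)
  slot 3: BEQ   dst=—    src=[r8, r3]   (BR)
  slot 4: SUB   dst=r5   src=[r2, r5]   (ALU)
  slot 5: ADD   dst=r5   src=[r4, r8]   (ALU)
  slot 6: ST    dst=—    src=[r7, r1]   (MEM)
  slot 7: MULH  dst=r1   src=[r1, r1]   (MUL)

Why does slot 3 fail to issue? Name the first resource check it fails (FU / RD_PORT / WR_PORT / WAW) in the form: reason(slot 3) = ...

#0 MUL src=r3,r8 dispatched  <A:3 Mu:1 Ld:2 B:1 rd:5 wr:2>
#1 ALU src=r8,r7 dispatched  <A:2 Mu:1 Ld:2 B:1 rd:3 wr:1>
#2 ALU src=r2,r0 dispatched  <A:1 Mu:1 Ld:2 B:1 rd:1 wr:0>
#3 BR src=r8,r3 held:RD_PORT  <A:1 Mu:1 Ld:2 B:1 rd:1 wr:0>
#4 ALU src=r2,r5 held:RD_PORT  <A:1 Mu:1 Ld:2 B:1 rd:1 wr:0>
#5 ALU src=r4,r8 held:RD_PORT  <A:1 Mu:1 Ld:2 B:1 rd:1 wr:0>
#6 MEM src=r7,r1 held:RD_PORT  <A:1 Mu:1 Ld:2 B:1 rd:1 wr:0>
#7 MUL src=r1,r1 held:WR_PORT  <A:1 Mu:1 Ld:2 B:1 rd:1 wr:0>

reason(slot 3) = RD_PORT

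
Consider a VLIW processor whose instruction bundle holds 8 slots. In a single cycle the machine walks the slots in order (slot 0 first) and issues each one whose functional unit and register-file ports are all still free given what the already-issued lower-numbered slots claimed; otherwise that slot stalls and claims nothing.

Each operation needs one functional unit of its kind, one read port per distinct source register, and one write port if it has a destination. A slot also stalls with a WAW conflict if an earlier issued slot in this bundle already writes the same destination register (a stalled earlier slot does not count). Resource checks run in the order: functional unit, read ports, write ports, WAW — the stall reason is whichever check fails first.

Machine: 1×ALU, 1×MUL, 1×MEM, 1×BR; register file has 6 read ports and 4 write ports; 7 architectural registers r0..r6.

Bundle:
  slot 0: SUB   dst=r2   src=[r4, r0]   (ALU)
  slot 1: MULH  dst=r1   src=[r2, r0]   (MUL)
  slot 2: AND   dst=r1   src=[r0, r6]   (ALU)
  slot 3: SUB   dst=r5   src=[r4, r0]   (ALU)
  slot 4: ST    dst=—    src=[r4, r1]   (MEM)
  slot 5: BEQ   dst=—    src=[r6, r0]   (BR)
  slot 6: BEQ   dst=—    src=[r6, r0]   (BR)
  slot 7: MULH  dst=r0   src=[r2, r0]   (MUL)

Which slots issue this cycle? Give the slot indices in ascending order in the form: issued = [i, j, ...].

slot 0 (ALU): ISSUE — free A0,Mu1,Ld1,B1 rp4 wp3
slot 1 (MUL): ISSUE — free A0,Mu0,Ld1,B1 rp2 wp2
slot 2 (ALU): stall FU — free A0,Mu0,Ld1,B1 rp2 wp2
slot 3 (ALU): stall FU — free A0,Mu0,Ld1,B1 rp2 wp2
slot 4 (MEM): ISSUE — free A0,Mu0,Ld0,B1 rp0 wp2
slot 5 (BR): stall RD_PORT — free A0,Mu0,Ld0,B1 rp0 wp2
slot 6 (BR): stall RD_PORT — free A0,Mu0,Ld0,B1 rp0 wp2
slot 7 (MUL): stall FU — free A0,Mu0,Ld0,B1 rp0 wp2

issued = [0, 1, 4]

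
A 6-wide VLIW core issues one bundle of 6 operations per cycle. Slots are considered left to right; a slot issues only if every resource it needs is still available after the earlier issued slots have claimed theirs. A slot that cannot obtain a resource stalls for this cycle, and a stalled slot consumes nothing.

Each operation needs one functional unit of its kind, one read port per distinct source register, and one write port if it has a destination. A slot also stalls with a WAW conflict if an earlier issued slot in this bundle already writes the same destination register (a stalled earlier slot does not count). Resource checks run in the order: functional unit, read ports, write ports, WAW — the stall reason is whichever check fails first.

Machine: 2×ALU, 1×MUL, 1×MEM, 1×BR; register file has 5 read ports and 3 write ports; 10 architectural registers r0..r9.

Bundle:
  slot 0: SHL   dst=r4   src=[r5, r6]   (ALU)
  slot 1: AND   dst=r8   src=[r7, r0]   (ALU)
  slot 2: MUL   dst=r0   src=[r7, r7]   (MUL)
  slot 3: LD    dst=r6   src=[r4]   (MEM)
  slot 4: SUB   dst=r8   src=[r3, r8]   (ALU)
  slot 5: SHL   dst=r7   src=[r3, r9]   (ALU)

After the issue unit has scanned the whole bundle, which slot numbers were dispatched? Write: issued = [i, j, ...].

issued = [0, 1, 2]

(0) want 1×ALU +2rd +1wr — yes → AL1|MU1|ME1|BR1|rd3|wr2
(1) want 1×ALU +2rd +1wr — yes → AL0|MU1|ME1|BR1|rd1|wr1
(2) want 1×MUL +1rd +1wr — yes → AL0|MU0|ME1|BR1|rd0|wr0
(3) want 1×MEM +1rd +1wr — RD_PORT → AL0|MU0|ME1|BR1|rd0|wr0
(4) want 1×ALU +2rd +1wr — FU → AL0|MU0|ME1|BR1|rd0|wr0
(5) want 1×ALU +2rd +1wr — FU → AL0|MU0|ME1|BR1|rd0|wr0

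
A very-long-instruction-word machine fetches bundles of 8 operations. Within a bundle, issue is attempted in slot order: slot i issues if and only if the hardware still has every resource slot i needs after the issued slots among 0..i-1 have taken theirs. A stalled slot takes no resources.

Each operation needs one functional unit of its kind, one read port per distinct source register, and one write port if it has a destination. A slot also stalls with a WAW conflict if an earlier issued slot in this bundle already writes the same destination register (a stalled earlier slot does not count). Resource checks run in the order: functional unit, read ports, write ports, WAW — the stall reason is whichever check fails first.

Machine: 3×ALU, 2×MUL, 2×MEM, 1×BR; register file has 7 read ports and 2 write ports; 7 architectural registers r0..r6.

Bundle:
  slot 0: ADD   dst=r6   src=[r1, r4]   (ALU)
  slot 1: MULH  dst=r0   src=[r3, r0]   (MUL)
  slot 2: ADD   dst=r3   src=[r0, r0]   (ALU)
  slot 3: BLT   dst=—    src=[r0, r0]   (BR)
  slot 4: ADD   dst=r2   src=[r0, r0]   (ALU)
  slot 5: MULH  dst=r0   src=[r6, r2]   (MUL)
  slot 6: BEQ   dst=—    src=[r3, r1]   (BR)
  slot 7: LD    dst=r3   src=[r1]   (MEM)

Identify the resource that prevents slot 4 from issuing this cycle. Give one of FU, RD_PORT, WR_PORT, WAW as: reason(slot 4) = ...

reason(slot 4) = WR_PORT

#0 ALU src=r1,r4 dispatched  <A:2 Mu:2 Ld:2 B:1 rd:5 wr:1>
#1 MUL src=r3,r0 dispatched  <A:2 Mu:1 Ld:2 B:1 rd:3 wr:0>
#2 ALU src=r0,r0 held:WR_PORT  <A:2 Mu:1 Ld:2 B:1 rd:3 wr:0>
#3 BR src=r0,r0 dispatched  <A:2 Mu:1 Ld:2 B:0 rd:2 wr:0>
#4 ALU src=r0,r0 held:WR_PORT  <A:2 Mu:1 Ld:2 B:0 rd:2 wr:0>
#5 MUL src=r6,r2 held:WR_PORT  <A:2 Mu:1 Ld:2 B:0 rd:2 wr:0>
#6 BR src=r3,r1 held:FU  <A:2 Mu:1 Ld:2 B:0 rd:2 wr:0>
#7 MEM src=r1 held:WR_PORT  <A:2 Mu:1 Ld:2 B:0 rd:2 wr:0>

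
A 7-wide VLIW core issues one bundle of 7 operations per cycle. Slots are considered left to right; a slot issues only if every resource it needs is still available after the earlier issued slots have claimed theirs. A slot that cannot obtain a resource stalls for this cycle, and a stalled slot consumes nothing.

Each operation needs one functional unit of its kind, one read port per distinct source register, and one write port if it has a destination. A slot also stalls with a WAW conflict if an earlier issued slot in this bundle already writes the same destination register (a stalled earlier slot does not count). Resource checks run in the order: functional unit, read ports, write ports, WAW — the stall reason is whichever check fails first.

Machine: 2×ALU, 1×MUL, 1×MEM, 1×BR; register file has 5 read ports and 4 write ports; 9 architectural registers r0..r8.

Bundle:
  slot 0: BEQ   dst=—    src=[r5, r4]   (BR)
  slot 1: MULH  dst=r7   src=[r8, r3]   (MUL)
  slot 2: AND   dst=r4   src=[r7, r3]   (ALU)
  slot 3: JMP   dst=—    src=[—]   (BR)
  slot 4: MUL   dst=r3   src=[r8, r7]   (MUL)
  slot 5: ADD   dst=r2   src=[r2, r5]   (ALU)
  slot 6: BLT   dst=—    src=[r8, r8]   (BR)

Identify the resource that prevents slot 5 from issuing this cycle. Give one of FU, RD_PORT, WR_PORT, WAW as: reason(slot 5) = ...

  0. BR ⇒ go  {2A/1Mu/1Ld/0B | 3r 4w}
  1. MUL→r7 ⇒ go  {2A/0Mu/1Ld/0B | 1r 3w}
  2. ALU→r4 ⇒ no(RD_PORT)  {2A/0Mu/1Ld/0B | 1r 3w}
  3. BR ⇒ no(FU)  {2A/0Mu/1Ld/0B | 1r 3w}
  4. MUL→r3 ⇒ no(FU)  {2A/0Mu/1Ld/0B | 1r 3w}
  5. ALU→r2 ⇒ no(RD_PORT)  {2A/0Mu/1Ld/0B | 1r 3w}
  6. BR ⇒ no(FU)  {2A/0Mu/1Ld/0B | 1r 3w}

reason(slot 5) = RD_PORT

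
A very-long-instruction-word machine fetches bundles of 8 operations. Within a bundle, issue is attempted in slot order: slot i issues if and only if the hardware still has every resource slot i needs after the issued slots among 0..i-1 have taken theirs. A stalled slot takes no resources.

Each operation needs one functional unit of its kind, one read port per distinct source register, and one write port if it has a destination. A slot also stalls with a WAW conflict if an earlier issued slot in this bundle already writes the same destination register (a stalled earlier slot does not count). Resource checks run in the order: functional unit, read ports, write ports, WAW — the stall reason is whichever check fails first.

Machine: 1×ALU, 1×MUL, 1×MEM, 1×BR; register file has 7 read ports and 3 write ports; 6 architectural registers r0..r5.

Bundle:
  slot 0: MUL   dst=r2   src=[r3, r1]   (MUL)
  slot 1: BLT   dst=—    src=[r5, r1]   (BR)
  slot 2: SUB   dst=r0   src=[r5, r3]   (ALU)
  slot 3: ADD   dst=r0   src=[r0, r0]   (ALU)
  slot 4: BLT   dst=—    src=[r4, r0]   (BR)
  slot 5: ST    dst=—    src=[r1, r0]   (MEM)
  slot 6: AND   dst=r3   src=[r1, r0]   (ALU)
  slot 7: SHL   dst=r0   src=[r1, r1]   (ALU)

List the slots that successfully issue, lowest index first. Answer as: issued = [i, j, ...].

(0) want 1×MUL +2rd +1wr — yes → AL1|MU0|ME1|BR1|rd5|wr2
(1) want 1×BR +2rd +0wr — yes → AL1|MU0|ME1|BR0|rd3|wr2
(2) want 1×ALU +2rd +1wr — yes → AL0|MU0|ME1|BR0|rd1|wr1
(3) want 1×ALU +1rd +1wr — FU → AL0|MU0|ME1|BR0|rd1|wr1
(4) want 1×BR +2rd +0wr — FU → AL0|MU0|ME1|BR0|rd1|wr1
(5) want 1×MEM +2rd +0wr — RD_PORT → AL0|MU0|ME1|BR0|rd1|wr1
(6) want 1×ALU +2rd +1wr — FU → AL0|MU0|ME1|BR0|rd1|wr1
(7) want 1×ALU +1rd +1wr — FU → AL0|MU0|ME1|BR0|rd1|wr1

issued = [0, 1, 2]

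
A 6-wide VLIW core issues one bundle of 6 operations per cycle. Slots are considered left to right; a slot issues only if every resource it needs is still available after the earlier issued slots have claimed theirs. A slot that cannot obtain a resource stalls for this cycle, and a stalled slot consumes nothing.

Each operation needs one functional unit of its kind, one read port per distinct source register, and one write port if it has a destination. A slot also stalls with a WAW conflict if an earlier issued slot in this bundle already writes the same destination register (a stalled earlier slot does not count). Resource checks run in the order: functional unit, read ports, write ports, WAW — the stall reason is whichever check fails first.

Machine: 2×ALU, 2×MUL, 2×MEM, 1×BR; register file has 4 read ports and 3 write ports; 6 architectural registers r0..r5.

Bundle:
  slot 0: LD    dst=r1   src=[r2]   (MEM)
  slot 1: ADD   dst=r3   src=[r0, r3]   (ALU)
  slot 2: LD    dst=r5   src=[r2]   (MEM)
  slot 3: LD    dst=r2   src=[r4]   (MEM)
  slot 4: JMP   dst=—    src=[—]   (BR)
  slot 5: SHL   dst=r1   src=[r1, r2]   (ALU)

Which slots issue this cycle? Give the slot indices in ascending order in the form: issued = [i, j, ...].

slot 0 (MEM): ISSUE — free A2,Mu2,Ld1,B1 rp3 wp2
slot 1 (ALU): ISSUE — free A1,Mu2,Ld1,B1 rp1 wp1
slot 2 (MEM): ISSUE — free A1,Mu2,Ld0,B1 rp0 wp0
slot 3 (MEM): stall FU — free A1,Mu2,Ld0,B1 rp0 wp0
slot 4 (BR): ISSUE — free A1,Mu2,Ld0,B0 rp0 wp0
slot 5 (ALU): stall RD_PORT — free A1,Mu2,Ld0,B0 rp0 wp0

issued = [0, 1, 2, 4]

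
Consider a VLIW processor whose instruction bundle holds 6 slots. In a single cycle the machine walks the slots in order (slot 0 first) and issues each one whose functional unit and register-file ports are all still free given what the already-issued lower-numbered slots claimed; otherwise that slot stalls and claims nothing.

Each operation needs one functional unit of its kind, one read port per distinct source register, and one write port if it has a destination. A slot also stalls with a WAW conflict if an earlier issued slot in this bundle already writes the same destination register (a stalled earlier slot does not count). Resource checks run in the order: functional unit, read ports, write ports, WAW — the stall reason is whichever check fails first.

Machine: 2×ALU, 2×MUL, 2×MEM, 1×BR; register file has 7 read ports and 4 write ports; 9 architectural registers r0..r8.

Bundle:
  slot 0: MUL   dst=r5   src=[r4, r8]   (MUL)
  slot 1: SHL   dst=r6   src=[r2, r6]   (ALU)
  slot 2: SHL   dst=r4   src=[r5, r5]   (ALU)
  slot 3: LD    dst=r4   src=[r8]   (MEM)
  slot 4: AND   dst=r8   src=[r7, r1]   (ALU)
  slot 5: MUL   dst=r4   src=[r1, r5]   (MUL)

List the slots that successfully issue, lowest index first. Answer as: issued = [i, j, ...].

issued = [0, 1, 2]

[0] MUL needs rd=2 wr=1: ok; after: ALU=2 MUL=1 MEM=2 BR=1, R=5, W=3
[1] ALU needs rd=2 wr=1: ok; after: ALU=1 MUL=1 MEM=2 BR=1, R=3, W=2
[2] ALU needs rd=1 wr=1: ok; after: ALU=0 MUL=1 MEM=2 BR=1, R=2, W=1
[3] MEM needs rd=1 wr=1: WAW; after: ALU=0 MUL=1 MEM=2 BR=1, R=2, W=1
[4] ALU needs rd=2 wr=1: FU; after: ALU=0 MUL=1 MEM=2 BR=1, R=2, W=1
[5] MUL needs rd=2 wr=1: WAW; after: ALU=0 MUL=1 MEM=2 BR=1, R=2, W=1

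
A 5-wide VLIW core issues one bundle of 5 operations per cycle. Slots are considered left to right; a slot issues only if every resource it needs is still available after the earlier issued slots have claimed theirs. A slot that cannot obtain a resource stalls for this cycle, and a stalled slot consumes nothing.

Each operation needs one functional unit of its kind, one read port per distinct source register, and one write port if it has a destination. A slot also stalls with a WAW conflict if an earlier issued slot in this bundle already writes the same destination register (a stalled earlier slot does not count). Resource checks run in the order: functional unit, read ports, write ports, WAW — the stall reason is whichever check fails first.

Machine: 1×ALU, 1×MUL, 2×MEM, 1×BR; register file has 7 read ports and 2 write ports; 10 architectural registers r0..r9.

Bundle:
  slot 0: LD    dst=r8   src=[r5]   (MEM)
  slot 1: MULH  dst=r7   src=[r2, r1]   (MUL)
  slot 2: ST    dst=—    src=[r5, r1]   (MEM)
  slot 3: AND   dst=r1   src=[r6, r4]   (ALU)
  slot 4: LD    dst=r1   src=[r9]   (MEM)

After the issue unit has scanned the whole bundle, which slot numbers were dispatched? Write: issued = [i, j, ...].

issued = [0, 1, 2]

  0. MEM→r8 ⇒ go  {1A/1Mu/1Ld/1B | 6r 1w}
  1. MUL→r7 ⇒ go  {1A/0Mu/1Ld/1B | 4r 0w}
  2. MEM ⇒ go  {1A/0Mu/0Ld/1B | 2r 0w}
  3. ALU→r1 ⇒ no(WR_PORT)  {1A/0Mu/0Ld/1B | 2r 0w}
  4. MEM→r1 ⇒ no(FU)  {1A/0Mu/0Ld/1B | 2r 0w}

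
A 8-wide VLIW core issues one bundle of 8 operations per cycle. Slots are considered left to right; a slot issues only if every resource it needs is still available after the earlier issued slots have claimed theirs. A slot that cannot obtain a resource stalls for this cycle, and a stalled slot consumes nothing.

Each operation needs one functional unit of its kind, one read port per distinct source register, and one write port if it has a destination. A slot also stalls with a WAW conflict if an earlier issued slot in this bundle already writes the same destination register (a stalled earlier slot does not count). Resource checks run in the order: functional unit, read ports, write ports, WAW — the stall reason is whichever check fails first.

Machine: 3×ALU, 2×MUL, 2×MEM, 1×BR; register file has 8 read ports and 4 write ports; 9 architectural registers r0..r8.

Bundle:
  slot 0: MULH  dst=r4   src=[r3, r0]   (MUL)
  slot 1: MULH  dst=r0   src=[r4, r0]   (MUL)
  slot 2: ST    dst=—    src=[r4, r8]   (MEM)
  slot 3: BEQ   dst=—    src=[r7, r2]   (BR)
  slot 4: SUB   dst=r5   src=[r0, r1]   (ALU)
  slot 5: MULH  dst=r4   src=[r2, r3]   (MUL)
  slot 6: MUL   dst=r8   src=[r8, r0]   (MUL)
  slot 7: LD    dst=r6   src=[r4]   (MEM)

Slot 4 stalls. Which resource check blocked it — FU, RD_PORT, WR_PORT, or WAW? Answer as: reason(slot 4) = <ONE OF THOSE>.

  0. MUL→r4 ⇒ go  {3A/1Mu/2Ld/1B | 6r 3w}
  1. MUL→r0 ⇒ go  {3A/0Mu/2Ld/1B | 4r 2w}
  2. MEM ⇒ go  {3A/0Mu/1Ld/1B | 2r 2w}
  3. BR ⇒ go  {3A/0Mu/1Ld/0B | 0r 2w}
  4. ALU→r5 ⇒ no(RD_PORT)  {3A/0Mu/1Ld/0B | 0r 2w}
  5. MUL→r4 ⇒ no(FU)  {3A/0Mu/1Ld/0B | 0r 2w}
  6. MUL→r8 ⇒ no(FU)  {3A/0Mu/1Ld/0B | 0r 2w}
  7. MEM→r6 ⇒ no(RD_PORT)  {3A/0Mu/1Ld/0B | 0r 2w}

reason(slot 4) = RD_PORT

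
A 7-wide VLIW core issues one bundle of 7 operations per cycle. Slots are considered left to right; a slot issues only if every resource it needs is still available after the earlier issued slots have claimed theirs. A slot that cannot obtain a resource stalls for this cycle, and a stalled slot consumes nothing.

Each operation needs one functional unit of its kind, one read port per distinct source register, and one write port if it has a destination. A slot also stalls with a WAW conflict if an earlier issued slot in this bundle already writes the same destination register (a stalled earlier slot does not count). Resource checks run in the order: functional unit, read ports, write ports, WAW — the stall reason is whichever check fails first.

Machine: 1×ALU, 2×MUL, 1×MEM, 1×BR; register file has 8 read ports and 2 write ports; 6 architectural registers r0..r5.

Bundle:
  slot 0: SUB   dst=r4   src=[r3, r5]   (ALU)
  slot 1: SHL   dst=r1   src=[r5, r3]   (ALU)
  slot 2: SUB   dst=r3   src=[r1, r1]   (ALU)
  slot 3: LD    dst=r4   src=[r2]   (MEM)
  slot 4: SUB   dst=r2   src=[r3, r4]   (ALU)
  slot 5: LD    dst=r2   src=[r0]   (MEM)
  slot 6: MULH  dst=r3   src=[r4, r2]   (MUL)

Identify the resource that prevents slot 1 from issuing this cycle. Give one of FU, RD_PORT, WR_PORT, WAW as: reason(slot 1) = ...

  0. ALU→r4 ⇒ go  {0A/2Mu/1Ld/1B | 6r 1w}
  1. ALU→r1 ⇒ no(FU)  {0A/2Mu/1Ld/1B | 6r 1w}
  2. ALU→r3 ⇒ no(FU)  {0A/2Mu/1Ld/1B | 6r 1w}
  3. MEM→r4 ⇒ no(WAW)  {0A/2Mu/1Ld/1B | 6r 1w}
  4. ALU→r2 ⇒ no(FU)  {0A/2Mu/1Ld/1B | 6r 1w}
  5. MEM→r2 ⇒ go  {0A/2Mu/0Ld/1B | 5r 0w}
  6. MUL→r3 ⇒ no(WR_PORT)  {0A/2Mu/0Ld/1B | 5r 0w}

reason(slot 1) = FU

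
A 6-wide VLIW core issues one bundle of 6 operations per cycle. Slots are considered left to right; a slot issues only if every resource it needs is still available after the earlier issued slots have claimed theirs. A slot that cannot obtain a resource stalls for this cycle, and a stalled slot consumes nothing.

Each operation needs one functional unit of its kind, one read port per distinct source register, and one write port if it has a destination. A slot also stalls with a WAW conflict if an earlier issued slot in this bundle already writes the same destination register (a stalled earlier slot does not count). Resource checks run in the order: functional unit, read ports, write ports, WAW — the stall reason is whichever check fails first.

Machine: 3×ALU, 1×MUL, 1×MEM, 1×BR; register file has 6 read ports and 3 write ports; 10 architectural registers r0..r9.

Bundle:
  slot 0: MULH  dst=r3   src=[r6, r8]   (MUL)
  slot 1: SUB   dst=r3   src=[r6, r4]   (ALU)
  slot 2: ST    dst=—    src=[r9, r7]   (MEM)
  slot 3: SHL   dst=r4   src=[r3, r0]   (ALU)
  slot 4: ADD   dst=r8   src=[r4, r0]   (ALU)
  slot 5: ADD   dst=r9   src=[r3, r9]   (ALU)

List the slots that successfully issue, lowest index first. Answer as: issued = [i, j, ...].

issued = [0, 2, 3]

slot 0 (MUL): ISSUE — free A3,Mu0,Ld1,B1 rp4 wp2
slot 1 (ALU): stall WAW — free A3,Mu0,Ld1,B1 rp4 wp2
slot 2 (MEM): ISSUE — free A3,Mu0,Ld0,B1 rp2 wp2
slot 3 (ALU): ISSUE — free A2,Mu0,Ld0,B1 rp0 wp1
slot 4 (ALU): stall RD_PORT — free A2,Mu0,Ld0,B1 rp0 wp1
slot 5 (ALU): stall RD_PORT — free A2,Mu0,Ld0,B1 rp0 wp1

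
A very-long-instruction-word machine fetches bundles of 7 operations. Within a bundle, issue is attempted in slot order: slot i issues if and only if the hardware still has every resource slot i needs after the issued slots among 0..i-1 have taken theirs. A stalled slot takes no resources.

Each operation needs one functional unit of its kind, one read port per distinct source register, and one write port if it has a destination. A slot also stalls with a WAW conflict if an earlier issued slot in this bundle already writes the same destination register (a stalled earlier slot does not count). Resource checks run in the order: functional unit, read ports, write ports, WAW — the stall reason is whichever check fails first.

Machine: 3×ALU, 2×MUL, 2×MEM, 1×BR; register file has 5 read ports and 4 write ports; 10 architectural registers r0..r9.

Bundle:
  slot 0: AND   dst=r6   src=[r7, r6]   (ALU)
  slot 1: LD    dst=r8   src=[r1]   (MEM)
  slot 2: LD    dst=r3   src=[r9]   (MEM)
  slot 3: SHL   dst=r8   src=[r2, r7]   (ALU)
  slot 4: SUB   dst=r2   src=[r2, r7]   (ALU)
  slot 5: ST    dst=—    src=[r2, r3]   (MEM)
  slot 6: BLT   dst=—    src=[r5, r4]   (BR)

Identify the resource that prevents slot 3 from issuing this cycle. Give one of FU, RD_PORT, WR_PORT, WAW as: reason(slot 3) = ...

reason(slot 3) = RD_PORT

[0] ALU needs rd=2 wr=1: ok; after: ALU=2 MUL=2 MEM=2 BR=1, R=3, W=3
[1] MEM needs rd=1 wr=1: ok; after: ALU=2 MUL=2 MEM=1 BR=1, R=2, W=2
[2] MEM needs rd=1 wr=1: ok; after: ALU=2 MUL=2 MEM=0 BR=1, R=1, W=1
[3] ALU needs rd=2 wr=1: RD_PORT; after: ALU=2 MUL=2 MEM=0 BR=1, R=1, W=1
[4] ALU needs rd=2 wr=1: RD_PORT; after: ALU=2 MUL=2 MEM=0 BR=1, R=1, W=1
[5] MEM needs rd=2 wr=0: FU; after: ALU=2 MUL=2 MEM=0 BR=1, R=1, W=1
[6] BR needs rd=2 wr=0: RD_PORT; after: ALU=2 MUL=2 MEM=0 BR=1, R=1, W=1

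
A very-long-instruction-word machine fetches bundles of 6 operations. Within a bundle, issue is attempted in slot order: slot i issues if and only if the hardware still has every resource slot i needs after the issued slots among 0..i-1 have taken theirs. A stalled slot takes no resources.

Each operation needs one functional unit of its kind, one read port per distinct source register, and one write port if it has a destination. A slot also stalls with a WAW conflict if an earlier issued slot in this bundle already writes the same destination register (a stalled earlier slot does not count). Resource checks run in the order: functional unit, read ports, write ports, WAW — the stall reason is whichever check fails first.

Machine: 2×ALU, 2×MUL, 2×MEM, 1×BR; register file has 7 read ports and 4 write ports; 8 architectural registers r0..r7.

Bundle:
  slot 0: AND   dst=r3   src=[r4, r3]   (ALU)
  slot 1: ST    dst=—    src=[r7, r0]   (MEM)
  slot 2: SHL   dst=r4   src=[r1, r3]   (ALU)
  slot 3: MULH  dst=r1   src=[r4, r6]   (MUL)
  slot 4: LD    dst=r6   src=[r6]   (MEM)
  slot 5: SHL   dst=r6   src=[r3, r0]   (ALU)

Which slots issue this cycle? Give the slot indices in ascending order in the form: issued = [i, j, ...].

issued = [0, 1, 2, 4]

(0) want 1×ALU +2rd +1wr — yes → AL1|MU2|ME2|BR1|rd5|wr3
(1) want 1×MEM +2rd +0wr — yes → AL1|MU2|ME1|BR1|rd3|wr3
(2) want 1×ALU +2rd +1wr — yes → AL0|MU2|ME1|BR1|rd1|wr2
(3) want 1×MUL +2rd +1wr — RD_PORT → AL0|MU2|ME1|BR1|rd1|wr2
(4) want 1×MEM +1rd +1wr — yes → AL0|MU2|ME0|BR1|rd0|wr1
(5) want 1×ALU +2rd +1wr — FU → AL0|MU2|ME0|BR1|rd0|wr1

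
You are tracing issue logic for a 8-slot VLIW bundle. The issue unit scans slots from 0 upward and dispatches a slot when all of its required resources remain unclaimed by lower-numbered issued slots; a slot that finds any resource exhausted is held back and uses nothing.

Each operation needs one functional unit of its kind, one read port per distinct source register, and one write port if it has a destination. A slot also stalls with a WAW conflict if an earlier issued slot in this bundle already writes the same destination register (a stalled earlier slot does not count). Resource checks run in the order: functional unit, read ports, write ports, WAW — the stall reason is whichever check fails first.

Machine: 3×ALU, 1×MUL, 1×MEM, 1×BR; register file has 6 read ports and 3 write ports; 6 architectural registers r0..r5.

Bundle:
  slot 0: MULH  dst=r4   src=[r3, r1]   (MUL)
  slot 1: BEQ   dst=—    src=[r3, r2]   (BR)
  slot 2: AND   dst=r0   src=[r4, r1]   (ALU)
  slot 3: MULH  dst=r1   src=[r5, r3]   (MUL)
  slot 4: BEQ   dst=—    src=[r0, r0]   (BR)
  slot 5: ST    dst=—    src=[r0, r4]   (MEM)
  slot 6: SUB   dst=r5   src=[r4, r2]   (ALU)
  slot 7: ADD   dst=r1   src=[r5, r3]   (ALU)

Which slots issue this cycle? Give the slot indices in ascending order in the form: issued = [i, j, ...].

[0] MUL needs rd=2 wr=1: ok; after: ALU=3 MUL=0 MEM=1 BR=1, R=4, W=2
[1] BR needs rd=2 wr=0: ok; after: ALU=3 MUL=0 MEM=1 BR=0, R=2, W=2
[2] ALU needs rd=2 wr=1: ok; after: ALU=2 MUL=0 MEM=1 BR=0, R=0, W=1
[3] MUL needs rd=2 wr=1: FU; after: ALU=2 MUL=0 MEM=1 BR=0, R=0, W=1
[4] BR needs rd=1 wr=0: FU; after: ALU=2 MUL=0 MEM=1 BR=0, R=0, W=1
[5] MEM needs rd=2 wr=0: RD_PORT; after: ALU=2 MUL=0 MEM=1 BR=0, R=0, W=1
[6] ALU needs rd=2 wr=1: RD_PORT; after: ALU=2 MUL=0 MEM=1 BR=0, R=0, W=1
[7] ALU needs rd=2 wr=1: RD_PORT; after: ALU=2 MUL=0 MEM=1 BR=0, R=0, W=1

issued = [0, 1, 2]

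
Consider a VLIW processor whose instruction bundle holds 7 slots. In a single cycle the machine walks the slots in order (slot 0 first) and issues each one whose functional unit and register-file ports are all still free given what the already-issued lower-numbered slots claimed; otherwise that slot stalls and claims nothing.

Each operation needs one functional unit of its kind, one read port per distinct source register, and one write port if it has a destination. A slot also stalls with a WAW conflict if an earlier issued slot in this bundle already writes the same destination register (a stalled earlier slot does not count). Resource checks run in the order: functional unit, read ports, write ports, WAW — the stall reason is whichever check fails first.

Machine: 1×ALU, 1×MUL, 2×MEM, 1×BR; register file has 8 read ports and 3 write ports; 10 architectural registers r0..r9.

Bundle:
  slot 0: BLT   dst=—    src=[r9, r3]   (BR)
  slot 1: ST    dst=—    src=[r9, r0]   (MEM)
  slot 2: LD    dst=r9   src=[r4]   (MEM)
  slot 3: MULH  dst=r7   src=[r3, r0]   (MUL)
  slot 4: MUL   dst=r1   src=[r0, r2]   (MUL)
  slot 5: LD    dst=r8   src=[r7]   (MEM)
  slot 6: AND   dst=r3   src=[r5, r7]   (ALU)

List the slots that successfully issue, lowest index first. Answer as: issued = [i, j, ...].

issued = [0, 1, 2, 3]

[0] BR needs rd=2 wr=0: ok; after: ALU=1 MUL=1 MEM=2 BR=0, R=6, W=3
[1] MEM needs rd=2 wr=0: ok; after: ALU=1 MUL=1 MEM=1 BR=0, R=4, W=3
[2] MEM needs rd=1 wr=1: ok; after: ALU=1 MUL=1 MEM=0 BR=0, R=3, W=2
[3] MUL needs rd=2 wr=1: ok; after: ALU=1 MUL=0 MEM=0 BR=0, R=1, W=1
[4] MUL needs rd=2 wr=1: FU; after: ALU=1 MUL=0 MEM=0 BR=0, R=1, W=1
[5] MEM needs rd=1 wr=1: FU; after: ALU=1 MUL=0 MEM=0 BR=0, R=1, W=1
[6] ALU needs rd=2 wr=1: RD_PORT; after: ALU=1 MUL=0 MEM=0 BR=0, R=1, W=1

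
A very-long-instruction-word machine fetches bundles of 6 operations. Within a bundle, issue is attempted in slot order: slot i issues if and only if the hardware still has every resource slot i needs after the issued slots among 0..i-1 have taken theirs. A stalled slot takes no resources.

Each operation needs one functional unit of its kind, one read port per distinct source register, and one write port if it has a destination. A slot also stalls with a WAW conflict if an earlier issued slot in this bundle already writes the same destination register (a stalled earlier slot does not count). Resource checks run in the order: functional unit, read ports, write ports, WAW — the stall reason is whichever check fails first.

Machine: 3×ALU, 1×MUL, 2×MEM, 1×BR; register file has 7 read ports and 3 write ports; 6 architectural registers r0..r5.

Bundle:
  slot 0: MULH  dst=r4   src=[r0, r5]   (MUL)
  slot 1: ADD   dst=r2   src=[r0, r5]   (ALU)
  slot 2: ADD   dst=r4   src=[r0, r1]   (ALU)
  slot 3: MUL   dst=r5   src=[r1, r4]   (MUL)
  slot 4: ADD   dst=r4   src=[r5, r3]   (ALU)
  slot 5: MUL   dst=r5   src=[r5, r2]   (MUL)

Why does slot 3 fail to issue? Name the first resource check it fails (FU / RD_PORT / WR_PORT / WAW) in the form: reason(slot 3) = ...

slot 0 (MUL): ISSUE — free A3,Mu0,Ld2,B1 rp5 wp2
slot 1 (ALU): ISSUE — free A2,Mu0,Ld2,B1 rp3 wp1
slot 2 (ALU): stall WAW — free A2,Mu0,Ld2,B1 rp3 wp1
slot 3 (MUL): stall FU — free A2,Mu0,Ld2,B1 rp3 wp1
slot 4 (ALU): stall WAW — free A2,Mu0,Ld2,B1 rp3 wp1
slot 5 (MUL): stall FU — free A2,Mu0,Ld2,B1 rp3 wp1

reason(slot 3) = FU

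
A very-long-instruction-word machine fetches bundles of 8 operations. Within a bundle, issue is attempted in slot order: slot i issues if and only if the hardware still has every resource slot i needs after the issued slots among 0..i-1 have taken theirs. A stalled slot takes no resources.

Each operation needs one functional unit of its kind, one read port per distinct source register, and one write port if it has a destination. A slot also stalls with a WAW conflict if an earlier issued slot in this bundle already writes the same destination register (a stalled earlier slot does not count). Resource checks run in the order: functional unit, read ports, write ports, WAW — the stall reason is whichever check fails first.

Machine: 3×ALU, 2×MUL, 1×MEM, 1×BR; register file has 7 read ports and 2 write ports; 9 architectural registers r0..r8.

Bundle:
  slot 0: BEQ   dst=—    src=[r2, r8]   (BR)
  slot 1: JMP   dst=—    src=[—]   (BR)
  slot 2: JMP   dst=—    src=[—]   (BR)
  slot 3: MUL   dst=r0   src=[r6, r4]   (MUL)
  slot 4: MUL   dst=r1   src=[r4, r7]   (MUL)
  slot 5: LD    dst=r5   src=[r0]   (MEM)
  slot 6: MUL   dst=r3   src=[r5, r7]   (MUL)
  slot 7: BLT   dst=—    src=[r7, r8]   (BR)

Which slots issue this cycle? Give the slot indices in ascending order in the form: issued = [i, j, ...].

issued = [0, 3, 4]

#0 BR src=r2,r8 dispatched  <A:3 Mu:2 Ld:1 B:0 rd:5 wr:2>
#1 BR src=- held:FU  <A:3 Mu:2 Ld:1 B:0 rd:5 wr:2>
#2 BR src=- held:FU  <A:3 Mu:2 Ld:1 B:0 rd:5 wr:2>
#3 MUL src=r6,r4 dispatched  <A:3 Mu:1 Ld:1 B:0 rd:3 wr:1>
#4 MUL src=r4,r7 dispatched  <A:3 Mu:0 Ld:1 B:0 rd:1 wr:0>
#5 MEM src=r0 held:WR_PORT  <A:3 Mu:0 Ld:1 B:0 rd:1 wr:0>
#6 MUL src=r5,r7 held:FU  <A:3 Mu:0 Ld:1 B:0 rd:1 wr:0>
#7 BR src=r7,r8 held:FU  <A:3 Mu:0 Ld:1 B:0 rd:1 wr:0>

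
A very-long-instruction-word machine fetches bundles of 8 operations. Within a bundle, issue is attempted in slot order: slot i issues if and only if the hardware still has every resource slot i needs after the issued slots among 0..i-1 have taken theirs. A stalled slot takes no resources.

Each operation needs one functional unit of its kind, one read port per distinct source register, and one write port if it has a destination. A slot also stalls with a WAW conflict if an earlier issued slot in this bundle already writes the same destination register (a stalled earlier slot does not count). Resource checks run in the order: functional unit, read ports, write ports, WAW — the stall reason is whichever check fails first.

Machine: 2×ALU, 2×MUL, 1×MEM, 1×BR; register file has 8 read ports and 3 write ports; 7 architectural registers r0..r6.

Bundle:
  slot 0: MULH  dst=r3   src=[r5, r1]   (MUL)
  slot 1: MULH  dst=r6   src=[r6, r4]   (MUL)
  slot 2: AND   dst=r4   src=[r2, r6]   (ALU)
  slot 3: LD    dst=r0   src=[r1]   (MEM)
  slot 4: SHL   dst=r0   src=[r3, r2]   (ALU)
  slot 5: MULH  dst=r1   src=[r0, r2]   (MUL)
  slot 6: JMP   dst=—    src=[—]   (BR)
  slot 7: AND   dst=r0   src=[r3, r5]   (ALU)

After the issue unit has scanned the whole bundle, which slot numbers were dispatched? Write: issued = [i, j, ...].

slot 0 (MUL): ISSUE — free A2,Mu1,Ld1,B1 rp6 wp2
slot 1 (MUL): ISSUE — free A2,Mu0,Ld1,B1 rp4 wp1
slot 2 (ALU): ISSUE — free A1,Mu0,Ld1,B1 rp2 wp0
slot 3 (MEM): stall WR_PORT — free A1,Mu0,Ld1,B1 rp2 wp0
slot 4 (ALU): stall WR_PORT — free A1,Mu0,Ld1,B1 rp2 wp0
slot 5 (MUL): stall FU — free A1,Mu0,Ld1,B1 rp2 wp0
slot 6 (BR): ISSUE — free A1,Mu0,Ld1,B0 rp2 wp0
slot 7 (ALU): stall WR_PORT — free A1,Mu0,Ld1,B0 rp2 wp0

issued = [0, 1, 2, 6]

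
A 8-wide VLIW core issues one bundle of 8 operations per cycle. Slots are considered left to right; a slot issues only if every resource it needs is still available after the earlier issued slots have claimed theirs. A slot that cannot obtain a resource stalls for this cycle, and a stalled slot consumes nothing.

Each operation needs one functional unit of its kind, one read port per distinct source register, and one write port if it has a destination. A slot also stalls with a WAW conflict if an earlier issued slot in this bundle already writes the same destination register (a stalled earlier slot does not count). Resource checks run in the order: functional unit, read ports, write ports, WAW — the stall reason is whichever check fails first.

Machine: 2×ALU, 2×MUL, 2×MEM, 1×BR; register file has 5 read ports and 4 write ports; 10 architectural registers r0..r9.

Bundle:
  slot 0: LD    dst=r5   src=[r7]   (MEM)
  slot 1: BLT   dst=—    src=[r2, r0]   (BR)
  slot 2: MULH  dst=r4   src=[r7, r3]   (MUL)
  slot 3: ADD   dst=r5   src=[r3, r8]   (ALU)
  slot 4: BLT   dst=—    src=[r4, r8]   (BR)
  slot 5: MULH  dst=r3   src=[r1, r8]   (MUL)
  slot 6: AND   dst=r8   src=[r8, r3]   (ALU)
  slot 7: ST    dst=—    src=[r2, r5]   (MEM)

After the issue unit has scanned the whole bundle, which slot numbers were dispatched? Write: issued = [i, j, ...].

#0 MEM src=r7 dispatched  <A:2 Mu:2 Ld:1 B:1 rd:4 wr:3>
#1 BR src=r2,r0 dispatched  <A:2 Mu:2 Ld:1 B:0 rd:2 wr:3>
#2 MUL src=r7,r3 dispatched  <A:2 Mu:1 Ld:1 B:0 rd:0 wr:2>
#3 ALU src=r3,r8 held:RD_PORT  <A:2 Mu:1 Ld:1 B:0 rd:0 wr:2>
#4 BR src=r4,r8 held:FU  <A:2 Mu:1 Ld:1 B:0 rd:0 wr:2>
#5 MUL src=r1,r8 held:RD_PORT  <A:2 Mu:1 Ld:1 B:0 rd:0 wr:2>
#6 ALU src=r8,r3 held:RD_PORT  <A:2 Mu:1 Ld:1 B:0 rd:0 wr:2>
#7 MEM src=r2,r5 held:RD_PORT  <A:2 Mu:1 Ld:1 B:0 rd:0 wr:2>

issued = [0, 1, 2]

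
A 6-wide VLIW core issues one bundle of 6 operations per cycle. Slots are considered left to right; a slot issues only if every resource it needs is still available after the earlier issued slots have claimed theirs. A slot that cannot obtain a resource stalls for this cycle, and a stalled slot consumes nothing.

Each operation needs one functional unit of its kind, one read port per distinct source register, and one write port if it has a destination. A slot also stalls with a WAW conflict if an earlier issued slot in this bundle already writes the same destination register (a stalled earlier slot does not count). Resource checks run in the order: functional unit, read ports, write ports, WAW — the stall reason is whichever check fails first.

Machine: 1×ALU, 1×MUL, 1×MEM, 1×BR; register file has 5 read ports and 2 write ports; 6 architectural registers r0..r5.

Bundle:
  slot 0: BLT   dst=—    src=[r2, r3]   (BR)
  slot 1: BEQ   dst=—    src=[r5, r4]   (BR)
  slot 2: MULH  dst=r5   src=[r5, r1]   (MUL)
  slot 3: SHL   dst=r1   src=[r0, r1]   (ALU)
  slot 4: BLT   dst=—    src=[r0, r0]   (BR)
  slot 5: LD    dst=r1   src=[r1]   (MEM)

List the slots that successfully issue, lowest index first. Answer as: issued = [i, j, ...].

(0) want 1×BR +2rd +0wr — yes → AL1|MU1|ME1|BR0|rd3|wr2
(1) want 1×BR +2rd +0wr — FU → AL1|MU1|ME1|BR0|rd3|wr2
(2) want 1×MUL +2rd +1wr — yes → AL1|MU0|ME1|BR0|rd1|wr1
(3) want 1×ALU +2rd +1wr — RD_PORT → AL1|MU0|ME1|BR0|rd1|wr1
(4) want 1×BR +1rd +0wr — FU → AL1|MU0|ME1|BR0|rd1|wr1
(5) want 1×MEM +1rd +1wr — yes → AL1|MU0|ME0|BR0|rd0|wr0

issued = [0, 2, 5]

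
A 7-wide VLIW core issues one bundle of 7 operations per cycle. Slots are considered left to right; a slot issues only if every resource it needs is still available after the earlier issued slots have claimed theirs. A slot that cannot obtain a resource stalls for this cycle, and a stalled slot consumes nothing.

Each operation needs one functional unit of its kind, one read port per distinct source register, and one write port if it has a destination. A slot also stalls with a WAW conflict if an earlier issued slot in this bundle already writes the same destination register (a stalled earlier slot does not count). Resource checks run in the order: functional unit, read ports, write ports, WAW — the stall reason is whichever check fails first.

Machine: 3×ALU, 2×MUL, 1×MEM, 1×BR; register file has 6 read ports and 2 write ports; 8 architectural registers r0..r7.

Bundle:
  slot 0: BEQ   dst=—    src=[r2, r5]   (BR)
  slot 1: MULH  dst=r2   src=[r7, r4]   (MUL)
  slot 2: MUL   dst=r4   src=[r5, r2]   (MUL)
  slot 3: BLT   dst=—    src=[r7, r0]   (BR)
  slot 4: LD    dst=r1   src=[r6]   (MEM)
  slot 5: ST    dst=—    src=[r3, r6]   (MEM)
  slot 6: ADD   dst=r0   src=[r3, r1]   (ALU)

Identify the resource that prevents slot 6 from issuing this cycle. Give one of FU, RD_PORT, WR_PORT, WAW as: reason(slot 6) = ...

reason(slot 6) = RD_PORT

#0 BR src=r2,r5 dispatched  <A:3 Mu:2 Ld:1 B:0 rd:4 wr:2>
#1 MUL src=r7,r4 dispatched  <A:3 Mu:1 Ld:1 B:0 rd:2 wr:1>
#2 MUL src=r5,r2 dispatched  <A:3 Mu:0 Ld:1 B:0 rd:0 wr:0>
#3 BR src=r7,r0 held:FU  <A:3 Mu:0 Ld:1 B:0 rd:0 wr:0>
#4 MEM src=r6 held:RD_PORT  <A:3 Mu:0 Ld:1 B:0 rd:0 wr:0>
#5 MEM src=r3,r6 held:RD_PORT  <A:3 Mu:0 Ld:1 B:0 rd:0 wr:0>
#6 ALU src=r3,r1 held:RD_PORT  <A:3 Mu:0 Ld:1 B:0 rd:0 wr:0>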